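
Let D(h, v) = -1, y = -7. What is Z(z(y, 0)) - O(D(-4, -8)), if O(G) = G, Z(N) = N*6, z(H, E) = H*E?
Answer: 1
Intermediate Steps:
z(H, E) = E*H
Z(N) = 6*N
Z(z(y, 0)) - O(D(-4, -8)) = 6*(0*(-7)) - 1*(-1) = 6*0 + 1 = 0 + 1 = 1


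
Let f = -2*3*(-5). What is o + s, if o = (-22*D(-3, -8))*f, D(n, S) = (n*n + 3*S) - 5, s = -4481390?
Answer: -4468190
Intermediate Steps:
D(n, S) = -5 + n² + 3*S (D(n, S) = (n² + 3*S) - 5 = -5 + n² + 3*S)
f = 30 (f = -6*(-5) = 30)
o = 13200 (o = -22*(-5 + (-3)² + 3*(-8))*30 = -22*(-5 + 9 - 24)*30 = -22*(-20)*30 = 440*30 = 13200)
o + s = 13200 - 4481390 = -4468190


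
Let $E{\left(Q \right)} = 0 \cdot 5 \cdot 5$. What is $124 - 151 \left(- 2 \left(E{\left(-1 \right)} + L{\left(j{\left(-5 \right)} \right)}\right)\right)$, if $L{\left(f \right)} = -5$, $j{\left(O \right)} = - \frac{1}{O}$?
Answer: $-1386$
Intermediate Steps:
$E{\left(Q \right)} = 0$ ($E{\left(Q \right)} = 0 \cdot 5 = 0$)
$124 - 151 \left(- 2 \left(E{\left(-1 \right)} + L{\left(j{\left(-5 \right)} \right)}\right)\right) = 124 - 151 \left(- 2 \left(0 - 5\right)\right) = 124 - 151 \left(\left(-2\right) \left(-5\right)\right) = 124 - 1510 = -1386$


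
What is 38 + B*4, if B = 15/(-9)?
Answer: 94/3 ≈ 31.333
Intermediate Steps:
B = -5/3 (B = 15*(-⅑) = -5/3 ≈ -1.6667)
38 + B*4 = 38 - 5/3*4 = 38 - 20/3 = 94/3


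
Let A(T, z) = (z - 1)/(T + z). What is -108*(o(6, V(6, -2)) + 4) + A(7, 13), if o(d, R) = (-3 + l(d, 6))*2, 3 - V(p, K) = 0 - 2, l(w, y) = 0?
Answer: 1083/5 ≈ 216.60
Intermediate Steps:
A(T, z) = (-1 + z)/(T + z)
V(p, K) = 5 (V(p, K) = 3 - (0 - 2) = 3 - 1*(-2) = 3 + 2 = 5)
o(d, R) = -6 (o(d, R) = (-3 + 0)*2 = -3*2 = -6)
-108*(o(6, V(6, -2)) + 4) + A(7, 13) = -108*(-6 + 4) + (-1 + 13)/(7 + 13) = -108*(-2) + 12/20 = 216 + (1/20)*12 = 216 + 3/5 = 1083/5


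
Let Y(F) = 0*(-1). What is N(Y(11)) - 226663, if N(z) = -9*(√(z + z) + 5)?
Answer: -226708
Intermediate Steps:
Y(F) = 0
N(z) = -45 - 9*√2*√z (N(z) = -9*(√(2*z) + 5) = -9*(√2*√z + 5) = -9*(5 + √2*√z) = -45 - 9*√2*√z)
N(Y(11)) - 226663 = (-45 - 9*√2*√0) - 226663 = (-45 - 9*√2*0) - 226663 = (-45 + 0) - 226663 = -45 - 226663 = -226708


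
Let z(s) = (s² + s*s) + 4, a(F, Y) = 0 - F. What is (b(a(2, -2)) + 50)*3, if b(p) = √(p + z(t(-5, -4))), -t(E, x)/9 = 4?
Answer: 150 + 3*√2594 ≈ 302.79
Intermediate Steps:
t(E, x) = -36 (t(E, x) = -9*4 = -36)
a(F, Y) = -F
z(s) = 4 + 2*s² (z(s) = (s² + s²) + 4 = 2*s² + 4 = 4 + 2*s²)
b(p) = √(2596 + p) (b(p) = √(p + (4 + 2*(-36)²)) = √(p + (4 + 2*1296)) = √(p + (4 + 2592)) = √(p + 2596) = √(2596 + p))
(b(a(2, -2)) + 50)*3 = (√(2596 - 1*2) + 50)*3 = (√(2596 - 2) + 50)*3 = (√2594 + 50)*3 = (50 + √2594)*3 = 150 + 3*√2594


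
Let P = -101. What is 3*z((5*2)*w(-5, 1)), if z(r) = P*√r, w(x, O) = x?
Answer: -1515*I*√2 ≈ -2142.5*I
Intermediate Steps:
z(r) = -101*√r
3*z((5*2)*w(-5, 1)) = 3*(-101*5*I*√2) = 3*(-505*I*√2) = -1515*I*√2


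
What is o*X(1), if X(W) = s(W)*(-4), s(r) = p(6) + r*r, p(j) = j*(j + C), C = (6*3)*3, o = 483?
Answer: -697452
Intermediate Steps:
C = 54 (C = 18*3 = 54)
p(j) = j*(54 + j) (p(j) = j*(j + 54) = j*(54 + j))
s(r) = 360 + r² (s(r) = 6*(54 + 6) + r*r = 6*60 + r² = 360 + r²)
X(W) = -1440 - 4*W² (X(W) = (360 + W²)*(-4) = -1440 - 4*W²)
o*X(1) = 483*(-1440 - 4*1²) = 483*(-1440 - 4*1) = 483*(-1440 - 4) = 483*(-1444) = -697452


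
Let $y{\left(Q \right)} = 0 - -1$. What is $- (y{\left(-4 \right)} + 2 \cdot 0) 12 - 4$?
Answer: $-16$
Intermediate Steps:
$y{\left(Q \right)} = 1$ ($y{\left(Q \right)} = 0 + 1 = 1$)
$- (y{\left(-4 \right)} + 2 \cdot 0) 12 - 4 = - (1 + 2 \cdot 0) 12 - 4 = - (1 + 0) 12 - 4 = \left(-1\right) 1 \cdot 12 - 4 = \left(-1\right) 12 - 4 = -12 - 4 = -16$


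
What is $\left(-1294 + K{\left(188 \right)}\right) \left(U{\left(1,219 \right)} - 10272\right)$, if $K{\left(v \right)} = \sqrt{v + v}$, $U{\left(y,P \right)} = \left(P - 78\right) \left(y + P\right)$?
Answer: $-26847912 + 41496 \sqrt{94} \approx -2.6446 \cdot 10^{7}$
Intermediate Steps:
$U{\left(y,P \right)} = \left(-78 + P\right) \left(P + y\right)$
$K{\left(v \right)} = \sqrt{2} \sqrt{v}$ ($K{\left(v \right)} = \sqrt{2 v} = \sqrt{2} \sqrt{v}$)
$\left(-1294 + K{\left(188 \right)}\right) \left(U{\left(1,219 \right)} - 10272\right) = \left(-1294 + \sqrt{2} \sqrt{188}\right) \left(\left(219^{2} - 17082 - 78 + 219 \cdot 1\right) - 10272\right) = \left(-1294 + \sqrt{2} \cdot 2 \sqrt{47}\right) \left(\left(47961 - 17082 - 78 + 219\right) - 10272\right) = \left(-1294 + 2 \sqrt{94}\right) \left(31020 - 10272\right) = \left(-1294 + 2 \sqrt{94}\right) 20748 = -26847912 + 41496 \sqrt{94}$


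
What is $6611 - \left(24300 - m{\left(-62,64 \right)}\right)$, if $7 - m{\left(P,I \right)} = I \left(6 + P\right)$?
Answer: $-14098$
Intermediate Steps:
$m{\left(P,I \right)} = 7 - I \left(6 + P\right)$
$6611 - \left(24300 - m{\left(-62,64 \right)}\right) = 6611 - \left(24300 - \left(7 - 384 - 64 \left(-62\right)\right)\right) = 6611 - \left(24300 - \left(7 - 384 + 3968\right)\right) = 6611 - \left(24300 - 3591\right) = 6611 - 20709 = -14098$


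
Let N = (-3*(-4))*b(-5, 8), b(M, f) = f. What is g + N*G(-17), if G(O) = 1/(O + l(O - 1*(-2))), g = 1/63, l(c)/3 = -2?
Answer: -6025/1449 ≈ -4.1580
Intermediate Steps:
l(c) = -6 (l(c) = 3*(-2) = -6)
g = 1/63 ≈ 0.015873
G(O) = 1/(-6 + O) (G(O) = 1/(O - 6) = 1/(-6 + O))
N = 96 (N = -3*(-4)*8 = 12*8 = 96)
g + N*G(-17) = 1/63 + 96/(-6 - 17) = 1/63 + 96/(-23) = 1/63 + 96*(-1/23) = 1/63 - 96/23 = -6025/1449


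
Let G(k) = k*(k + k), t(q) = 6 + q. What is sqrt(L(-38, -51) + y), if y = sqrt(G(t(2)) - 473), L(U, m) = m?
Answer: sqrt(-51 + I*sqrt(345)) ≈ 1.2801 + 7.2552*I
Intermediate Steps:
G(k) = 2*k**2 (G(k) = k*(2*k) = 2*k**2)
y = I*sqrt(345) (y = sqrt(2*(6 + 2)**2 - 473) = sqrt(2*8**2 - 473) = sqrt(2*64 - 473) = sqrt(128 - 473) = sqrt(-345) = I*sqrt(345) ≈ 18.574*I)
sqrt(L(-38, -51) + y) = sqrt(-51 + I*sqrt(345))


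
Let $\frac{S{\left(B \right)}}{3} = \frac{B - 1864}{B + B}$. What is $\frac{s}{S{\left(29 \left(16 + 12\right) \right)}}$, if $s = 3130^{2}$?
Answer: $- \frac{3977541400}{789} \approx -5.0412 \cdot 10^{6}$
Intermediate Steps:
$S{\left(B \right)} = \frac{3 \left(-1864 + B\right)}{2 B}$ ($S{\left(B \right)} = 3 \frac{B - 1864}{B + B} = 3 \frac{-1864 + B}{2 B} = \frac{3 \left(-1864 + B\right)}{2 B}$)
$s = 9796900$
$\frac{s}{S{\left(29 \left(16 + 12\right) \right)}} = \frac{9796900}{\frac{3}{2} - \frac{2796}{29 \left(16 + 12\right)}} = \frac{9796900}{\frac{3}{2} - \frac{2796}{29 \cdot 28}} = \frac{9796900}{\frac{3}{2} - \frac{2796}{812}} = \frac{9796900}{\frac{3}{2} - \frac{699}{203}} = \frac{9796900}{- \frac{789}{406}} = 9796900 \left(- \frac{406}{789}\right) = - \frac{3977541400}{789}$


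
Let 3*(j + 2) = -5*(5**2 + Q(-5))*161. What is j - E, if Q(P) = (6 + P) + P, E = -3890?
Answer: -1747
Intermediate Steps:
Q(P) = 6 + 2*P
j = -5637 (j = -2 + (-5*(5**2 + (6 + 2*(-5)))*161)/3 = -2 + (-5*(25 + (6 - 10))*161)/3 = -2 + (-5*(25 - 4)*161)/3 = -2 + (-5*21*161)/3 = -2 + (-105*161)/3 = -2 + (1/3)*(-16905) = -2 - 5635 = -5637)
j - E = -5637 - 1*(-3890) = -5637 + 3890 = -1747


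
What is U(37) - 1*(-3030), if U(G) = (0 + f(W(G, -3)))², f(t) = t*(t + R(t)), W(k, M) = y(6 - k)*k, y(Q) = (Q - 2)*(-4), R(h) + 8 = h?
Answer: 2272222970268630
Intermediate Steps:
R(h) = -8 + h
y(Q) = 8 - 4*Q (y(Q) = (-2 + Q)*(-4) = 8 - 4*Q)
W(k, M) = k*(-16 + 4*k) (W(k, M) = (8 - 4*(6 - k))*k = (8 + (-24 + 4*k))*k = (-16 + 4*k)*k = k*(-16 + 4*k))
f(t) = t*(-8 + 2*t) (f(t) = t*(t + (-8 + t)) = t*(-8 + 2*t))
U(G) = 64*G²*(-4 + G)²*(-4 + 4*G*(-4 + G))² (U(G) = (0 + 2*(4*G*(-4 + G))*(-4 + 4*G*(-4 + G)))² = (0 + 8*G*(-4 + G)*(-4 + 4*G*(-4 + G)))² = (8*G*(-4 + G)*(-4 + 4*G*(-4 + G)))² = 64*G²*(-4 + G)²*(-4 + 4*G*(-4 + G))²)
U(37) - 1*(-3030) = 1024*37²*(1 + 37*(4 - 1*37))²*(4 - 1*37)² - 1*(-3030) = 1024*1369*(1 + 37*(4 - 37))²*(4 - 37)² + 3030 = 1024*1369*(1 + 37*(-33))²*(-33)² + 3030 = 1024*1369*(1 - 1221)²*1089 + 3030 = 1024*1369*(-1220)²*1089 + 3030 = 1024*1369*1488400*1089 + 3030 = 2272222970265600 + 3030 = 2272222970268630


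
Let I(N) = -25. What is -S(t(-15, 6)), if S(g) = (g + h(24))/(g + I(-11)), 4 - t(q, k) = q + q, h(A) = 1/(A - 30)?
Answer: -203/54 ≈ -3.7593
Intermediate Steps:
h(A) = 1/(-30 + A)
t(q, k) = 4 - 2*q (t(q, k) = 4 - (q + q) = 4 - 2*q)
S(g) = (-1/6 + g)/(-25 + g) (S(g) = (g + 1/(-30 + 24))/(g - 25) = (g + 1/(-6))/(-25 + g) = (g - 1/6)/(-25 + g) = (-1/6 + g)/(-25 + g))
-S(t(-15, 6)) = -(-1/6 + (4 - 2*(-15)))/(-25 + (4 - 2*(-15))) = -(-1/6 + (4 + 30))/(-25 + (4 + 30)) = -(-1/6 + 34)/(-25 + 34) = -203/(9*6) = -1*203/54 = -203/54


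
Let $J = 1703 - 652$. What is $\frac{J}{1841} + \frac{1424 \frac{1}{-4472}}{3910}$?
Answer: $\frac{1148416246}{2011927645} \approx 0.5708$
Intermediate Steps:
$J = 1051$ ($J = 1703 - 652 = 1051$)
$\frac{J}{1841} + \frac{1424 \frac{1}{-4472}}{3910} = \frac{1051}{1841} + \frac{1424 \frac{1}{-4472}}{3910} = 1051 \cdot \frac{1}{1841} + 1424 \left(- \frac{1}{4472}\right) \frac{1}{3910} = \frac{1051}{1841} - \frac{89}{1092845} = \frac{1148416246}{2011927645}$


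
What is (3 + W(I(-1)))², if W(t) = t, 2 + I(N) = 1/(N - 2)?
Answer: 4/9 ≈ 0.44444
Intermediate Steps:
I(N) = -2 + 1/(-2 + N) (I(N) = -2 + 1/(N - 2) = -2 + 1/(-2 + N))
(3 + W(I(-1)))² = (3 + (5 - 2*(-1))/(-2 - 1))² = (3 + (5 + 2)/(-3))² = (3 - ⅓*7)² = (3 - 7/3)² = (⅔)² = 4/9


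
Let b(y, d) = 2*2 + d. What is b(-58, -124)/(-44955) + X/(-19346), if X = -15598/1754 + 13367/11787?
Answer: 306706477495/99891734201073 ≈ 0.0030704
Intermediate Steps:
b(y, d) = 4 + d
X = -80203954/10337199 (X = -15598*1/1754 + 13367*(1/11787) = -7799/877 + 13367/11787 = -80203954/10337199 ≈ -7.7588)
b(-58, -124)/(-44955) + X/(-19346) = (4 - 124)/(-44955) - 80203954/10337199/(-19346) = -120*(-1/44955) - 80203954/10337199*(-1/19346) = 8/2997 + 40101977/99991725927 = 306706477495/99891734201073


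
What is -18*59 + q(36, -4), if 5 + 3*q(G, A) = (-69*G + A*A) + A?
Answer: -5663/3 ≈ -1887.7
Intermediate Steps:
q(G, A) = -5/3 - 23*G + A/3 + A²/3 (q(G, A) = -5/3 + ((-69*G + A*A) + A)/3 = -5/3 + ((-69*G + A²) + A)/3 = -5/3 + ((A² - 69*G) + A)/3 = -5/3 + (A + A² - 69*G)/3 = -5/3 + (-23*G + A/3 + A²/3) = -5/3 - 23*G + A/3 + A²/3)
-18*59 + q(36, -4) = -18*59 + (-5/3 - 23*36 + (⅓)*(-4) + (⅓)*(-4)²) = -1062 + (-5/3 - 828 - 4/3 + (⅓)*16) = -1062 + (-5/3 - 828 - 4/3 + 16/3) = -1062 - 2477/3 = -5663/3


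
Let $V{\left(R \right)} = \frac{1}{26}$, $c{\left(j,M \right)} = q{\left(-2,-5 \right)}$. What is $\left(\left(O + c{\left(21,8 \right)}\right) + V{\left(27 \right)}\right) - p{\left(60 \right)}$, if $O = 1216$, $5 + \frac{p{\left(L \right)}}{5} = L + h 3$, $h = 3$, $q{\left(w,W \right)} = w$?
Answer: $\frac{23245}{26} \approx 894.04$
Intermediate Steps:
$c{\left(j,M \right)} = -2$
$p{\left(L \right)} = 20 + 5 L$ ($p{\left(L \right)} = -25 + 5 \left(L + 3 \cdot 3\right) = -25 + 5 \left(L + 9\right) = -25 + 5 \left(9 + L\right) = -25 + \left(45 + 5 L\right) = 20 + 5 L$)
$V{\left(R \right)} = \frac{1}{26}$
$\left(\left(O + c{\left(21,8 \right)}\right) + V{\left(27 \right)}\right) - p{\left(60 \right)} = \left(\left(1216 - 2\right) + \frac{1}{26}\right) - \left(20 + 5 \cdot 60\right) = \left(1214 + \frac{1}{26}\right) - \left(20 + 300\right) = \frac{31565}{26} - 320 = \frac{23245}{26}$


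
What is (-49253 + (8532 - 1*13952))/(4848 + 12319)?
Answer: -54673/17167 ≈ -3.1848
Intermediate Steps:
(-49253 + (8532 - 1*13952))/(4848 + 12319) = (-49253 + (8532 - 13952))/17167 = (-49253 - 5420)*(1/17167) = -54673*1/17167 = -54673/17167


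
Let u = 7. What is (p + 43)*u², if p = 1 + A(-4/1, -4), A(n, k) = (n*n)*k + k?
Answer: -1176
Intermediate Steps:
A(n, k) = k + k*n² (A(n, k) = n²*k + k = k*n² + k = k + k*n²)
p = -67 (p = 1 - 4*(1 + (-4/1)²) = 1 - 4*(1 + (-4*1)²) = 1 - 4*(1 + (-4)²) = 1 - 4*(1 + 16) = 1 - 4*17 = 1 - 68 = -67)
(p + 43)*u² = (-67 + 43)*7² = -24*49 = -1176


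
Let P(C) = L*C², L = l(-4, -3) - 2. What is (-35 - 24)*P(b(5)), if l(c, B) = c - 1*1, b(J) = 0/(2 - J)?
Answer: 0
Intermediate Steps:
b(J) = 0
l(c, B) = -1 + c (l(c, B) = c - 1 = -1 + c)
L = -7 (L = (-1 - 4) - 2 = -5 - 2 = -7)
P(C) = -7*C²
(-35 - 24)*P(b(5)) = (-35 - 24)*(-7*0²) = -(-413)*0 = -59*0 = 0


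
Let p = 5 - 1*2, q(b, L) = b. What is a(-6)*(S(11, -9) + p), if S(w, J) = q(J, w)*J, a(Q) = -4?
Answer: -336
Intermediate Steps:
S(w, J) = J² (S(w, J) = J*J = J²)
p = 3 (p = 5 - 2 = 3)
a(-6)*(S(11, -9) + p) = -4*((-9)² + 3) = -4*(81 + 3) = -4*84 = -336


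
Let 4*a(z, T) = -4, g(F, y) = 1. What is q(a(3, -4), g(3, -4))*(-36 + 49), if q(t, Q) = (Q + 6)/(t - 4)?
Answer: -91/5 ≈ -18.200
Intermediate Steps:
a(z, T) = -1 (a(z, T) = (¼)*(-4) = -1)
q(t, Q) = (6 + Q)/(-4 + t)
q(a(3, -4), g(3, -4))*(-36 + 49) = ((6 + 1)/(-4 - 1))*(-36 + 49) = (7/(-5))*13 = -⅕*7*13 = -7/5*13 = -91/5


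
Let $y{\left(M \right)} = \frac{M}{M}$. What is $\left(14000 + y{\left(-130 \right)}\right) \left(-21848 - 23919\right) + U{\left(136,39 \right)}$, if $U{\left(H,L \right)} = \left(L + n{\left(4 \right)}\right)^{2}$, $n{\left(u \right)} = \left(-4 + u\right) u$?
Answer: $-640782246$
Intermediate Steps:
$n{\left(u \right)} = u \left(-4 + u\right)$
$y{\left(M \right)} = 1$
$U{\left(H,L \right)} = L^{2}$ ($U{\left(H,L \right)} = \left(L + 4 \left(-4 + 4\right)\right)^{2} = \left(L + 4 \cdot 0\right)^{2} = \left(L + 0\right)^{2} = L^{2}$)
$\left(14000 + y{\left(-130 \right)}\right) \left(-21848 - 23919\right) + U{\left(136,39 \right)} = \left(14000 + 1\right) \left(-21848 - 23919\right) + 39^{2} = 14001 \left(-45767\right) + 1521 = -640783767 + 1521 = -640782246$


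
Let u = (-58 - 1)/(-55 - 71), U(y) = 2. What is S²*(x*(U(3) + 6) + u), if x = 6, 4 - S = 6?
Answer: 12214/63 ≈ 193.87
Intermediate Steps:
S = -2 (S = 4 - 1*6 = 4 - 6 = -2)
u = 59/126 (u = -59/(-126) = -59*(-1/126) = 59/126 ≈ 0.46825)
S²*(x*(U(3) + 6) + u) = (-2)²*(6*(2 + 6) + 59/126) = 4*(6*8 + 59/126) = 4*(48 + 59/126) = 4*(6107/126) = 12214/63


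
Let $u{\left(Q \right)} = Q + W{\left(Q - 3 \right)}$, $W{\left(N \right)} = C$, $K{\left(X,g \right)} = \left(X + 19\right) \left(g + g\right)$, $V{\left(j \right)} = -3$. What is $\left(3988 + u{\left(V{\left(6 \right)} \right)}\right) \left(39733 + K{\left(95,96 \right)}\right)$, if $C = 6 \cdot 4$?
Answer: $247038589$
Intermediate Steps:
$C = 24$
$K{\left(X,g \right)} = 2 g \left(19 + X\right)$ ($K{\left(X,g \right)} = \left(19 + X\right) 2 g = 2 g \left(19 + X\right)$)
$W{\left(N \right)} = 24$
$u{\left(Q \right)} = 24 + Q$ ($u{\left(Q \right)} = Q + 24 = 24 + Q$)
$\left(3988 + u{\left(V{\left(6 \right)} \right)}\right) \left(39733 + K{\left(95,96 \right)}\right) = \left(3988 + \left(24 - 3\right)\right) \left(39733 + 2 \cdot 96 \left(19 + 95\right)\right) = \left(3988 + 21\right) \left(39733 + 2 \cdot 96 \cdot 114\right) = 4009 \left(39733 + 21888\right) = 4009 \cdot 61621 = 247038589$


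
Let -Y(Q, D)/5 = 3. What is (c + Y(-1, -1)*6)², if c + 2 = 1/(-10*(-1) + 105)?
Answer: 111915241/13225 ≈ 8462.4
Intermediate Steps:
Y(Q, D) = -15 (Y(Q, D) = -5*3 = -15)
c = -229/115 (c = -2 + 1/(-10*(-1) + 105) = -2 + 1/(10 + 105) = -2 + 1/115 = -229/115 ≈ -1.9913)
(c + Y(-1, -1)*6)² = (-229/115 - 15*6)² = (-229/115 - 90)² = (-10579/115)² = 111915241/13225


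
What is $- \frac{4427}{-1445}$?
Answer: $\frac{4427}{1445} \approx 3.0637$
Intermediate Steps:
$- \frac{4427}{-1445} = - \frac{4427 \left(-1\right)}{1445} = \left(-1\right) \left(- \frac{4427}{1445}\right) = \frac{4427}{1445}$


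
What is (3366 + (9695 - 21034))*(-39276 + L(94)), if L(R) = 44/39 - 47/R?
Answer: 24425118067/78 ≈ 3.1314e+8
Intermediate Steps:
L(R) = 44/39 - 47/R (L(R) = 44*(1/39) - 47/R = 44/39 - 47/R)
(3366 + (9695 - 21034))*(-39276 + L(94)) = (3366 + (9695 - 21034))*(-39276 + (44/39 - 47/94)) = (3366 - 11339)*(-39276 + (44/39 - 47*1/94)) = -7973*(-39276 + (44/39 - 1/2)) = -7973*(-39276 + 49/78) = -7973*(-3063479/78) = 24425118067/78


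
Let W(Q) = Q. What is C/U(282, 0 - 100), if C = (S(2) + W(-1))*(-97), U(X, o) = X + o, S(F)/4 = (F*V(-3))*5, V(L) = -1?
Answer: 3977/182 ≈ 21.852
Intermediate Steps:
S(F) = -20*F (S(F) = 4*((F*(-1))*5) = 4*(-F*5) = 4*(-5*F) = -20*F)
C = 3977 (C = (-20*2 - 1)*(-97) = (-40 - 1)*(-97) = -41*(-97) = 3977)
C/U(282, 0 - 100) = 3977/(282 + (0 - 100)) = 3977/(282 - 100) = 3977/182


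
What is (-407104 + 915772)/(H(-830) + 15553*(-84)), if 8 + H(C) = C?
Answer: -254334/653645 ≈ -0.38910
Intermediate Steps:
H(C) = -8 + C
(-407104 + 915772)/(H(-830) + 15553*(-84)) = (-407104 + 915772)/((-8 - 830) + 15553*(-84)) = 508668/(-838 - 1306452) = 508668/(-1307290) = 508668*(-1/1307290) = -254334/653645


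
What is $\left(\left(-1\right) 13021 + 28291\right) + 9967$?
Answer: $25237$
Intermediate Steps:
$\left(\left(-1\right) 13021 + 28291\right) + 9967 = \left(-13021 + 28291\right) + 9967 = 15270 + 9967 = 25237$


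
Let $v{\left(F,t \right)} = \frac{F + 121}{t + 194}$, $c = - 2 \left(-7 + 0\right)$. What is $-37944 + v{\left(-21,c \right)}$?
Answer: $- \frac{1973063}{52} \approx -37944.0$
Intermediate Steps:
$c = 14$ ($c = \left(-2\right) \left(-7\right) = 14$)
$v{\left(F,t \right)} = \frac{121 + F}{194 + t}$
$-37944 + v{\left(-21,c \right)} = -37944 + \frac{121 - 21}{194 + 14} = -37944 + \frac{1}{208} \cdot 100 = -37944 + \frac{25}{52} = - \frac{1973063}{52}$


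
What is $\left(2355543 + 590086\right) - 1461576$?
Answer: $1484053$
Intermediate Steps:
$\left(2355543 + 590086\right) - 1461576 = 2945629 + \left(-1931357 + 469781\right) = 2945629 - 1461576 = 1484053$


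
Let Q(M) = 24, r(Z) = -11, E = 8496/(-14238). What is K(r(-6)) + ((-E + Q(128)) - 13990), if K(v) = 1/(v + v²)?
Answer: -1215128949/87010 ≈ -13965.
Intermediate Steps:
E = -472/791 (E = 8496*(-1/14238) = -472/791 ≈ -0.59671)
K(r(-6)) + ((-E + Q(128)) - 13990) = 1/((-11)*(1 - 11)) + ((-1*(-472/791) + 24) - 13990) = -1/11/(-10) + ((472/791 + 24) - 13990) = -1/11*(-⅒) + (19456/791 - 13990) = 1/110 - 11046634/791 = -1215128949/87010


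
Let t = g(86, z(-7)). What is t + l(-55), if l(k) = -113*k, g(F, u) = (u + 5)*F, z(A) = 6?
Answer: 7161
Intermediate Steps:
g(F, u) = F*(5 + u) (g(F, u) = (5 + u)*F = F*(5 + u))
t = 946 (t = 86*(5 + 6) = 86*11 = 946)
t + l(-55) = 946 - 113*(-55) = 946 + 6215 = 7161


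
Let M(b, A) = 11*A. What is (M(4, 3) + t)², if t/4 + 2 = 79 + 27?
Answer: 201601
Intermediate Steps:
t = 416 (t = -8 + 4*(79 + 27) = -8 + 4*106 = -8 + 424 = 416)
(M(4, 3) + t)² = (11*3 + 416)² = (33 + 416)² = 449² = 201601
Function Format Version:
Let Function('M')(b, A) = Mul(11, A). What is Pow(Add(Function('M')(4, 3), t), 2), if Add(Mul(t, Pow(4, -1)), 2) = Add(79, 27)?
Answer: 201601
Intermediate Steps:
t = 416 (t = Add(-8, Mul(4, Add(79, 27))) = Add(-8, Mul(4, 106)) = Add(-8, 424) = 416)
Pow(Add(Function('M')(4, 3), t), 2) = Pow(Add(Mul(11, 3), 416), 2) = Pow(Add(33, 416), 2) = Pow(449, 2) = 201601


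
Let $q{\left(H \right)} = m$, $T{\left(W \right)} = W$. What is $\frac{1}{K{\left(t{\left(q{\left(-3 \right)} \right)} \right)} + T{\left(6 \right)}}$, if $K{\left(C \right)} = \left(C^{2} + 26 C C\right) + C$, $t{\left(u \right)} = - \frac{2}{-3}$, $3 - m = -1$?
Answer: $\frac{3}{56} \approx 0.053571$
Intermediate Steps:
$m = 4$ ($m = 3 - -1 = 3 + 1 = 4$)
$q{\left(H \right)} = 4$
$t{\left(u \right)} = \frac{2}{3}$ ($t{\left(u \right)} = \left(-2\right) \left(- \frac{1}{3}\right) = \frac{2}{3}$)
$K{\left(C \right)} = C + 27 C^{2}$ ($K{\left(C \right)} = \left(C^{2} + 26 C^{2}\right) + C = 27 C^{2} + C = C + 27 C^{2}$)
$\frac{1}{K{\left(t{\left(q{\left(-3 \right)} \right)} \right)} + T{\left(6 \right)}} = \frac{1}{\frac{2 \left(1 + 27 \cdot \frac{2}{3}\right)}{3} + 6} = \frac{1}{\frac{2 \left(1 + 18\right)}{3} + 6} = \frac{1}{\frac{2}{3} \cdot 19 + 6} = \frac{1}{\frac{38}{3} + 6} = \frac{1}{\frac{56}{3}} = \frac{3}{56}$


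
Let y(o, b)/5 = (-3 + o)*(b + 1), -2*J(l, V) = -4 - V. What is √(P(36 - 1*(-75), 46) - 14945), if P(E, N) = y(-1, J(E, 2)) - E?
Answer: 4*I*√946 ≈ 123.03*I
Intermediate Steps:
J(l, V) = 2 + V/2 (J(l, V) = -(-4 - V)/2 = 2 + V/2)
y(o, b) = 5*(1 + b)*(-3 + o) (y(o, b) = 5*((-3 + o)*(b + 1)) = 5*((-3 + o)*(1 + b)) = 5*((1 + b)*(-3 + o)) = 5*(1 + b)*(-3 + o))
P(E, N) = -80 - E (P(E, N) = (-15 - 15*(2 + (½)*2) + 5*(-1) + 5*(2 + (½)*2)*(-1)) - E = (-15 - 15*(2 + 1) - 5 + 5*(2 + 1)*(-1)) - E = (-15 - 15*3 - 5 + 5*3*(-1)) - E = (-15 - 45 - 5 - 15) - E = -80 - E)
√(P(36 - 1*(-75), 46) - 14945) = √((-80 - (36 - 1*(-75))) - 14945) = √((-80 - (36 + 75)) - 14945) = √((-80 - 1*111) - 14945) = √((-80 - 111) - 14945) = √(-191 - 14945) = √(-15136) = 4*I*√946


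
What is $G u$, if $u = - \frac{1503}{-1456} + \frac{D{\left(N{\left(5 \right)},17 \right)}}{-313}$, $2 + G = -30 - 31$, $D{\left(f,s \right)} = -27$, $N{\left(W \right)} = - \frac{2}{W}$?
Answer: $- \frac{4587759}{65104} \approx -70.468$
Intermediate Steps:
$G = -63$ ($G = -2 - 61 = -63$)
$u = \frac{509751}{455728}$ ($u = - \frac{1503}{-1456} - \frac{27}{-313} = \left(-1503\right) \left(- \frac{1}{1456}\right) - - \frac{27}{313} = \frac{1503}{1456} + \frac{27}{313} = \frac{509751}{455728} \approx 1.1185$)
$G u = \left(-63\right) \frac{509751}{455728} = - \frac{4587759}{65104}$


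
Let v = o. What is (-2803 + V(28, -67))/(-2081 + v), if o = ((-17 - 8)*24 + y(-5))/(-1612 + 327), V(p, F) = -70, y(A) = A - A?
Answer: 738361/534697 ≈ 1.3809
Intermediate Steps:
y(A) = 0
o = 120/257 (o = ((-17 - 8)*24 + 0)/(-1612 + 327) = (-25*24 + 0)/(-1285) = (-600 + 0)*(-1/1285) = -600*(-1/1285) = 120/257 ≈ 0.46693)
v = 120/257 ≈ 0.46693
(-2803 + V(28, -67))/(-2081 + v) = (-2803 - 70)/(-2081 + 120/257) = -2873/(-534697/257) = -2873*(-257/534697) = 738361/534697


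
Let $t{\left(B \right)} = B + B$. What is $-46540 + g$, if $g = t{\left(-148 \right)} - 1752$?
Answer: $-48588$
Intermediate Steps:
$t{\left(B \right)} = 2 B$
$g = -2048$ ($g = 2 \left(-148\right) - 1752 = -296 - 1752 = -2048$)
$-46540 + g = -46540 - 2048 = -48588$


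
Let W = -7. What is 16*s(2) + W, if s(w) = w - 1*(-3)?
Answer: 73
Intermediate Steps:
s(w) = 3 + w (s(w) = w + 3 = 3 + w)
16*s(2) + W = 16*(3 + 2) - 7 = 16*5 - 7 = 80 - 7 = 73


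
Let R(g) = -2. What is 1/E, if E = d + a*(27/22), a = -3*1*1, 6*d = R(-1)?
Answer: -66/265 ≈ -0.24906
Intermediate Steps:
d = -1/3 (d = (1/6)*(-2) = -1/3 ≈ -0.33333)
a = -3 (a = -3*1 = -3)
E = -265/66 (E = -1/3 - 81/22 = -265/66 ≈ -4.0152)
1/E = 1/(-265/66) = -66/265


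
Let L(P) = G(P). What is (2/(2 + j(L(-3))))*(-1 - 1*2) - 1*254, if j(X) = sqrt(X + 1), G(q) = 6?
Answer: -250 - 2*sqrt(7) ≈ -255.29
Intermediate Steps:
L(P) = 6
j(X) = sqrt(1 + X)
(2/(2 + j(L(-3))))*(-1 - 1*2) - 1*254 = (2/(2 + sqrt(1 + 6)))*(-1 - 1*2) - 1*254 = (2/(2 + sqrt(7)))*(-1 - 2) - 254 = (2/(2 + sqrt(7)))*(-3) - 254 = -6/(2 + sqrt(7)) - 254 = -254 - 6/(2 + sqrt(7))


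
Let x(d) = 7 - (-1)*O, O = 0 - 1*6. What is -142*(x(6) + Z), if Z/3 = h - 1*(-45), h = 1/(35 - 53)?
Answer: -57865/3 ≈ -19288.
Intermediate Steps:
O = -6 (O = 0 - 6 = -6)
h = -1/18 (h = 1/(-18) = -1/18 ≈ -0.055556)
x(d) = 1 (x(d) = 7 - (-1)*(-6) = 7 - 1*6 = 7 - 6 = 1)
Z = 809/6 (Z = 3*(-1/18 - 1*(-45)) = 3*(-1/18 + 45) = 3*(809/18) = 809/6 ≈ 134.83)
-142*(x(6) + Z) = -142*(1 + 809/6) = -142*815/6 = -57865/3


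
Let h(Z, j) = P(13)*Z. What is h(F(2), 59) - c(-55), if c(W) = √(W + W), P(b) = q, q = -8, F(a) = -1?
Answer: 8 - I*√110 ≈ 8.0 - 10.488*I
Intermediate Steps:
P(b) = -8
c(W) = √2*√W (c(W) = √(2*W) = √2*√W)
h(Z, j) = -8*Z
h(F(2), 59) - c(-55) = -8*(-1) - √2*√(-55) = 8 - √2*I*√55 = 8 - I*√110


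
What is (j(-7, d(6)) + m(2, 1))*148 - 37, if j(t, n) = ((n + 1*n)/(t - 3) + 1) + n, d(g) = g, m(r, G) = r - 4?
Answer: 2627/5 ≈ 525.40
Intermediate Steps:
m(r, G) = -4 + r
j(t, n) = 1 + n + 2*n/(-3 + t) (j(t, n) = ((n + n)/(-3 + t) + 1) + n = ((2*n)/(-3 + t) + 1) + n = (2*n/(-3 + t) + 1) + n = (1 + 2*n/(-3 + t)) + n = 1 + n + 2*n/(-3 + t))
(j(-7, d(6)) + m(2, 1))*148 - 37 = ((-3 - 7 - 1*6 + 6*(-7))/(-3 - 7) + (-4 + 2))*148 - 37 = ((-3 - 7 - 6 - 42)/(-10) - 2)*148 - 37 = (-⅒*(-58) - 2)*148 - 37 = (29/5 - 2)*148 - 37 = (19/5)*148 - 37 = 2812/5 - 37 = 2627/5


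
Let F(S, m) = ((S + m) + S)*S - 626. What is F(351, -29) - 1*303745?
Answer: -68148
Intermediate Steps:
F(S, m) = -626 + S*(m + 2*S) (F(S, m) = (m + 2*S)*S - 626 = S*(m + 2*S) - 626 = -626 + S*(m + 2*S))
F(351, -29) - 1*303745 = (-626 + 2*351² + 351*(-29)) - 1*303745 = (-626 + 2*123201 - 10179) - 303745 = (-626 + 246402 - 10179) - 303745 = 235597 - 303745 = -68148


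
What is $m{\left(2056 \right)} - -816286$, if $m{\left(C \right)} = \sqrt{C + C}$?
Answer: $816286 + 4 \sqrt{257} \approx 8.1635 \cdot 10^{5}$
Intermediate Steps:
$m{\left(C \right)} = \sqrt{2} \sqrt{C}$ ($m{\left(C \right)} = \sqrt{2 C} = \sqrt{2} \sqrt{C}$)
$m{\left(2056 \right)} - -816286 = \sqrt{2} \sqrt{2056} - -816286 = \sqrt{2} \cdot 2 \sqrt{514} + 816286 = 4 \sqrt{257} + 816286 = 816286 + 4 \sqrt{257}$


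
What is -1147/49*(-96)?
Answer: 110112/49 ≈ 2247.2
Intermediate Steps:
-1147/49*(-96) = 110112/49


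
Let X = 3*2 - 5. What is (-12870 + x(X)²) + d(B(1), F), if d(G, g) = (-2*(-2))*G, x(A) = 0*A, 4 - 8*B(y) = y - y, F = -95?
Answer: -12868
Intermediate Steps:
B(y) = ½ (B(y) = ½ - (y - y)/8 = ½ - ⅛*0 = ½ + 0 = ½)
X = 1 (X = 6 - 5 = 1)
x(A) = 0
d(G, g) = 4*G
(-12870 + x(X)²) + d(B(1), F) = (-12870 + 0²) + 4*(½) = (-12870 + 0) + 2 = -12870 + 2 = -12868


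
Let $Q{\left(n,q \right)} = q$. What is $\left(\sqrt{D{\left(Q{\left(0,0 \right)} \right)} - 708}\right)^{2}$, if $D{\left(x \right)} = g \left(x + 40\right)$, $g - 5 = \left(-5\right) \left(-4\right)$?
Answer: $292$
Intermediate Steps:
$g = 25$ ($g = 5 - -20 = 5 + 20 = 25$)
$D{\left(x \right)} = 1000 + 25 x$ ($D{\left(x \right)} = 25 \left(x + 40\right) = 25 \left(40 + x\right) = 1000 + 25 x$)
$\left(\sqrt{D{\left(Q{\left(0,0 \right)} \right)} - 708}\right)^{2} = \left(\sqrt{\left(1000 + 25 \cdot 0\right) - 708}\right)^{2} = \left(\sqrt{\left(1000 + 0\right) - 708}\right)^{2} = \left(\sqrt{1000 - 708}\right)^{2} = \left(\sqrt{292}\right)^{2} = \left(2 \sqrt{73}\right)^{2} = 292$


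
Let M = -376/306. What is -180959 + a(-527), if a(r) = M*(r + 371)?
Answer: -9219133/51 ≈ -1.8077e+5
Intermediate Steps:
M = -188/153 (M = -376*1/306 = -188/153 ≈ -1.2288)
a(r) = -69748/153 - 188*r/153 (a(r) = -188*(r + 371)/153 = -188*(371 + r)/153 = -69748/153 - 188*r/153)
-180959 + a(-527) = -180959 + (-69748/153 - 188/153*(-527)) = -180959 + (-69748/153 + 5828/9) = -180959 + 9776/51 = -9219133/51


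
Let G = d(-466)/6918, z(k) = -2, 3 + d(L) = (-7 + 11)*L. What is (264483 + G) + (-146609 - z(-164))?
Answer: 815464301/6918 ≈ 1.1788e+5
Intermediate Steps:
d(L) = -3 + 4*L (d(L) = -3 + (-7 + 11)*L = -3 + 4*L)
G = -1867/6918 (G = (-3 + 4*(-466))/6918 = (-3 - 1864)*(1/6918) = -1867*1/6918 = -1867/6918 ≈ -0.26988)
(264483 + G) + (-146609 - z(-164)) = (264483 - 1867/6918) + (-146609 - 1*(-2)) = 1829691527/6918 + (-146609 + 2) = 1829691527/6918 - 146607 = 815464301/6918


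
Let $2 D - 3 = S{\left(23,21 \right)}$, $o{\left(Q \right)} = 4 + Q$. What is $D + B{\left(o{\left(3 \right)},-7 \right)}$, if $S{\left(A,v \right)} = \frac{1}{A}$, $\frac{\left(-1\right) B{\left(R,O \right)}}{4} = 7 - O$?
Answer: $- \frac{1253}{23} \approx -54.478$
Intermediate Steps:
$B{\left(R,O \right)} = -28 + 4 O$ ($B{\left(R,O \right)} = - 4 \left(7 - O\right) = -28 + 4 O$)
$D = \frac{35}{23}$ ($D = \frac{3}{2} + \frac{1}{2 \cdot 23} = \frac{3}{2} + \frac{1}{2} \cdot \frac{1}{23} = \frac{3}{2} + \frac{1}{46} = \frac{35}{23} \approx 1.5217$)
$D + B{\left(o{\left(3 \right)},-7 \right)} = \frac{35}{23} + \left(-28 + 4 \left(-7\right)\right) = \frac{35}{23} - 56 = - \frac{1253}{23}$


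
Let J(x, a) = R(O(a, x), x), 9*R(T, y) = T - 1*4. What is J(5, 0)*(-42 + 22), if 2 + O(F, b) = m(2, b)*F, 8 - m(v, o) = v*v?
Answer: 40/3 ≈ 13.333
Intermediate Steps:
m(v, o) = 8 - v² (m(v, o) = 8 - v*v = 8 - v²)
O(F, b) = -2 + 4*F (O(F, b) = -2 + (8 - 1*2²)*F = -2 + (8 - 1*4)*F = -2 + (8 - 4)*F = -2 + 4*F)
R(T, y) = -4/9 + T/9 (R(T, y) = (T - 1*4)/9 = (T - 4)/9 = (-4 + T)/9 = -4/9 + T/9)
J(x, a) = -⅔ + 4*a/9 (J(x, a) = -4/9 + (-2 + 4*a)/9 = -4/9 + (-2/9 + 4*a/9) = -⅔ + 4*a/9)
J(5, 0)*(-42 + 22) = (-⅔ + (4/9)*0)*(-42 + 22) = (-⅔ + 0)*(-20) = -⅔*(-20) = 40/3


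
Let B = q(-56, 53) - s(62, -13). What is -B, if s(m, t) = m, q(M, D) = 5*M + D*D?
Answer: -2467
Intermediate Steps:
q(M, D) = D**2 + 5*M (q(M, D) = 5*M + D**2 = D**2 + 5*M)
B = 2467 (B = (53**2 + 5*(-56)) - 1*62 = (2809 - 280) - 62 = 2529 - 62 = 2467)
-B = -1*2467 = -2467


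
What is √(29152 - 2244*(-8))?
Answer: 32*√46 ≈ 217.03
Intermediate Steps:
√(29152 - 2244*(-8)) = √(29152 + 17952) = √47104 = 32*√46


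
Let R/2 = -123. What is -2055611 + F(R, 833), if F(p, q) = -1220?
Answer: -2056831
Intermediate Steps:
R = -246 (R = 2*(-123) = -246)
-2055611 + F(R, 833) = -2055611 - 1220 = -2056831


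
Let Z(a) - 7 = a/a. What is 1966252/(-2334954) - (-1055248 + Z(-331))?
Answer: 1231967446354/1167477 ≈ 1.0552e+6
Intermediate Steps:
Z(a) = 8 (Z(a) = 7 + a/a = 7 + 1 = 8)
1966252/(-2334954) - (-1055248 + Z(-331)) = 1966252/(-2334954) - (-1055248 + 8) = 1966252*(-1/2334954) - 1*(-1055240) = -983126/1167477 + 1055240 = 1231967446354/1167477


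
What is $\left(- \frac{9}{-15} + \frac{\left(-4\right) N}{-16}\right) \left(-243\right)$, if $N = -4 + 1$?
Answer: $\frac{729}{20} \approx 36.45$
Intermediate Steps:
$N = -3$
$\left(- \frac{9}{-15} + \frac{\left(-4\right) N}{-16}\right) \left(-243\right) = \left(- \frac{9}{-15} + \frac{\left(-4\right) \left(-3\right)}{-16}\right) \left(-243\right) = \left(\left(-9\right) \left(- \frac{1}{15}\right) + 12 \left(- \frac{1}{16}\right)\right) \left(-243\right) = \left(\frac{3}{5} - \frac{3}{4}\right) \left(-243\right) = \left(- \frac{3}{20}\right) \left(-243\right) = \frac{729}{20}$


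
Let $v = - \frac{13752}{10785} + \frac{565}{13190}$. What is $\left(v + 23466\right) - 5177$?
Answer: $\frac{173434056933}{9483610} \approx 18288.0$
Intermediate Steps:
$v = - \frac{11686357}{9483610}$ ($v = \left(-13752\right) \frac{1}{10785} + 565 \cdot \frac{1}{13190} = - \frac{4584}{3595} + \frac{113}{2638} = - \frac{11686357}{9483610} \approx -1.2323$)
$\left(v + 23466\right) - 5177 = \left(- \frac{11686357}{9483610} + 23466\right) - 5177 = \frac{222530705903}{9483610} - 5177 = \frac{173434056933}{9483610}$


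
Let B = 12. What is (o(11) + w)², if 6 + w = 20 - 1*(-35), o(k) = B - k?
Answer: 2500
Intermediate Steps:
o(k) = 12 - k
w = 49 (w = -6 + (20 - 1*(-35)) = -6 + (20 + 35) = -6 + 55 = 49)
(o(11) + w)² = ((12 - 1*11) + 49)² = ((12 - 11) + 49)² = (1 + 49)² = 50² = 2500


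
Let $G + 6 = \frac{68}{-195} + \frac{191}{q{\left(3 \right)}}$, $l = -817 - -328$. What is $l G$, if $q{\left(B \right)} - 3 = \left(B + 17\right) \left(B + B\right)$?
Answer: $\frac{6249909}{2665} \approx 2345.2$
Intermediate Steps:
$q{\left(B \right)} = 3 + 2 B \left(17 + B\right)$ ($q{\left(B \right)} = 3 + \left(B + 17\right) \left(B + B\right) = 3 + \left(17 + B\right) 2 B = 3 + 2 B \left(17 + B\right)$)
$l = -489$ ($l = -817 + 328 = -489$)
$G = - \frac{12781}{2665}$ ($G = -6 + \left(\frac{68}{-195} + \frac{191}{3 + 2 \cdot 3^{2} + 34 \cdot 3}\right) = -6 + \left(68 \left(- \frac{1}{195}\right) + \frac{191}{3 + 2 \cdot 9 + 102}\right) = -6 - \left(\frac{68}{195} - \frac{191}{3 + 18 + 102}\right) = -6 - \left(\frac{68}{195} - \frac{191}{123}\right) = -6 + \left(- \frac{68}{195} + 191 \cdot \frac{1}{123}\right) = -6 + \left(- \frac{68}{195} + \frac{191}{123}\right) = -6 + \frac{3209}{2665} = - \frac{12781}{2665} \approx -4.7959$)
$l G = \left(-489\right) \left(- \frac{12781}{2665}\right) = \frac{6249909}{2665}$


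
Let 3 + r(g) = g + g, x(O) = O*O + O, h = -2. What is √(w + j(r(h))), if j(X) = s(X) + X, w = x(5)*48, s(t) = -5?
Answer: 2*√357 ≈ 37.789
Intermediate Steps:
x(O) = O + O² (x(O) = O² + O = O + O²)
r(g) = -3 + 2*g (r(g) = -3 + (g + g) = -3 + 2*g)
w = 1440 (w = (5*(1 + 5))*48 = (5*6)*48 = 30*48 = 1440)
j(X) = -5 + X
√(w + j(r(h))) = √(1440 + (-5 + (-3 + 2*(-2)))) = √(1440 + (-5 + (-3 - 4))) = √(1440 + (-5 - 7)) = √(1440 - 12) = √1428 = 2*√357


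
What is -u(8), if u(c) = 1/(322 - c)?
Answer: -1/314 ≈ -0.0031847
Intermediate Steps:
-u(8) = -(-1)/(-322 + 8) = -(-1)/(-314) = -(-1)*(-1)/314 = -1*1/314 = -1/314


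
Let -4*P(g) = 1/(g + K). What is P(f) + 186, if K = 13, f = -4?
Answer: 6695/36 ≈ 185.97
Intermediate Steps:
P(g) = -1/(4*(13 + g)) (P(g) = -1/(4*(g + 13)) = -1/(4*(13 + g)))
P(f) + 186 = -1/(52 + 4*(-4)) + 186 = -1/(52 - 16) + 186 = -1/36 + 186 = 6695/36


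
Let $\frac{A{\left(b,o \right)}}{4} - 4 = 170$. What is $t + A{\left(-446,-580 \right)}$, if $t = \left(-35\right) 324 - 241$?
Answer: $-10885$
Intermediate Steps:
$A{\left(b,o \right)} = 696$ ($A{\left(b,o \right)} = 16 + 4 \cdot 170 = 16 + 680 = 696$)
$t = -11581$ ($t = -11340 - 241 = -11581$)
$t + A{\left(-446,-580 \right)} = -11581 + 696 = -10885$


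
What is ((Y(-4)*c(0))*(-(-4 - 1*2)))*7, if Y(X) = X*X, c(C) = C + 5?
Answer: 3360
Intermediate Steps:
c(C) = 5 + C
Y(X) = X²
((Y(-4)*c(0))*(-(-4 - 1*2)))*7 = (((-4)²*(5 + 0))*(-(-4 - 1*2)))*7 = ((16*5)*(-(-4 - 2)))*7 = (80*(-1*(-6)))*7 = (80*6)*7 = 480*7 = 3360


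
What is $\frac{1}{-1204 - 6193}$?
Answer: $- \frac{1}{7397} \approx -0.00013519$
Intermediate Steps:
$\frac{1}{-1204 - 6193} = \frac{1}{-7397} = - \frac{1}{7397}$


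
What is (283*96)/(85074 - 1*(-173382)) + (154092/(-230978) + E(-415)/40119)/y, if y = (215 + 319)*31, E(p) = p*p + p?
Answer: 4937263350616/46872039514553 ≈ 0.10533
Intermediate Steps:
E(p) = p + p² (E(p) = p² + p = p + p²)
y = 16554 (y = 534*31 = 16554)
(283*96)/(85074 - 1*(-173382)) + (154092/(-230978) + E(-415)/40119)/y = (283*96)/(85074 - 1*(-173382)) + (154092/(-230978) - 415*(1 - 415)/40119)/16554 = 27168/(85074 + 173382) + (154092*(-1/230978) - 415*(-414)*(1/40119))*(1/16554) = 27168/258456 + (-77046/115489 + 171810*(1/40119))*(1/16554) = 27168*(1/258456) + (-77046/115489 + 57270/13373)*(1/16554) = 1132/10769 + (5583718872/1544434397)*(1/16554) = 1132/10769 + 930619812/4261094501323 = 4937263350616/46872039514553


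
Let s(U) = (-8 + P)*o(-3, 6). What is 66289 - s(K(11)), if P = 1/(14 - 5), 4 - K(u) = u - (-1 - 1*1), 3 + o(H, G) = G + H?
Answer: 66289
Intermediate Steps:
o(H, G) = -3 + G + H (o(H, G) = -3 + (G + H) = -3 + G + H)
K(u) = 2 - u (K(u) = 4 - (u - (-1 - 1*1)) = 4 - (u - (-1 - 1)) = 4 - (u - 1*(-2)) = 4 - (u + 2) = 4 - (2 + u) = 4 + (-2 - u) = 2 - u)
P = ⅑ (P = 1/9 = ⅑ ≈ 0.11111)
s(U) = 0 (s(U) = (-8 + ⅑)*(-3 + 6 - 3) = -71/9*0 = 0)
66289 - s(K(11)) = 66289 - 1*0 = 66289 + 0 = 66289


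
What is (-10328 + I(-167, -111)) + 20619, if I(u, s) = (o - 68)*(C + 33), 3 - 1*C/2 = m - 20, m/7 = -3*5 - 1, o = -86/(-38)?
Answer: -182918/19 ≈ -9627.3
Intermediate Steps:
o = 43/19 (o = -86*(-1/38) = 43/19 ≈ 2.2632)
m = -112 (m = 7*(-3*5 - 1) = 7*(-15 - 1) = 7*(-16) = -112)
C = 270 (C = 6 - 2*(-112 - 20) = 6 - 2*(-132) = 6 + 264 = 270)
I(u, s) = -378447/19 (I(u, s) = (43/19 - 68)*(270 + 33) = -1249/19*303 = -378447/19)
(-10328 + I(-167, -111)) + 20619 = (-10328 - 378447/19) + 20619 = -574679/19 + 20619 = -182918/19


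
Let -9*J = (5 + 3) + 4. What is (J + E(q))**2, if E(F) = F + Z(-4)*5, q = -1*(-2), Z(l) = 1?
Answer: 289/9 ≈ 32.111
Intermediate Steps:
q = 2
J = -4/3 (J = -((5 + 3) + 4)/9 = -(8 + 4)/9 = -1/9*12 = -4/3 ≈ -1.3333)
E(F) = 5 + F (E(F) = F + 1*5 = F + 5 = 5 + F)
(J + E(q))**2 = (-4/3 + (5 + 2))**2 = (-4/3 + 7)**2 = (17/3)**2 = 289/9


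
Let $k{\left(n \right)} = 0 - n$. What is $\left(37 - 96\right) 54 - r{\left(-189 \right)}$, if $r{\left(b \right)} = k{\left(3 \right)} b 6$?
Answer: $-6588$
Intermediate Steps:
$k{\left(n \right)} = - n$
$r{\left(b \right)} = - 18 b$ ($r{\left(b \right)} = \left(-1\right) 3 b 6 = - 3 b 6 = - 18 b$)
$\left(37 - 96\right) 54 - r{\left(-189 \right)} = \left(37 - 96\right) 54 - \left(-18\right) \left(-189\right) = \left(-59\right) 54 - 3402 = -3186 - 3402 = -6588$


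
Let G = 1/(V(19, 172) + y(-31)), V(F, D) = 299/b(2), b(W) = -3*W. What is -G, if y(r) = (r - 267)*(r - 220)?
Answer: -6/448489 ≈ -1.3378e-5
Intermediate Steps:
y(r) = (-267 + r)*(-220 + r)
V(F, D) = -299/6 (V(F, D) = 299/((-3*2)) = 299/(-6) = 299*(-1/6) = -299/6)
G = 6/448489 (G = 1/(-299/6 + (58740 + (-31)**2 - 487*(-31))) = 1/(-299/6 + (58740 + 961 + 15097)) = 1/(-299/6 + 74798) = 1/(448489/6) = 6/448489 ≈ 1.3378e-5)
-G = -1*6/448489 = -6/448489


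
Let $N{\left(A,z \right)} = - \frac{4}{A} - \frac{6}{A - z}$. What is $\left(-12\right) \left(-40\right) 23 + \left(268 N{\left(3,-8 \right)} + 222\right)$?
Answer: $\frac{355030}{33} \approx 10758.0$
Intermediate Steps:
$N{\left(A,z \right)} = - \frac{6}{A - z} - \frac{4}{A}$
$\left(-12\right) \left(-40\right) 23 + \left(268 N{\left(3,-8 \right)} + 222\right) = \left(-12\right) \left(-40\right) 23 + \left(268 \frac{2 \left(\left(-5\right) 3 + 2 \left(-8\right)\right)}{3 \left(3 - -8\right)} + 222\right) = 480 \cdot 23 + \left(268 \cdot 2 \cdot \frac{1}{3} \frac{1}{3 + 8} \left(-15 - 16\right) + 222\right) = 11040 + \left(268 \cdot 2 \cdot \frac{1}{3} \cdot \frac{1}{11} \left(-31\right) + 222\right) = 11040 + \left(268 \left(- \frac{62}{33}\right) + 222\right) = 11040 + \left(- \frac{16616}{33} + 222\right) = 11040 - \frac{9290}{33} = \frac{355030}{33}$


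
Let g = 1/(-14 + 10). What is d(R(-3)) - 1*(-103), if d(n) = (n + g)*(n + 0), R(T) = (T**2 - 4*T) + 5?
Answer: 1545/2 ≈ 772.50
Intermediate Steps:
R(T) = 5 + T**2 - 4*T
g = -1/4 (g = 1/(-4) = -1/4 ≈ -0.25000)
d(n) = n*(-1/4 + n) (d(n) = (n - 1/4)*(n + 0) = (-1/4 + n)*n = n*(-1/4 + n))
d(R(-3)) - 1*(-103) = (5 + (-3)**2 - 4*(-3))*(-1/4 + (5 + (-3)**2 - 4*(-3))) - 1*(-103) = (5 + 9 + 12)*(-1/4 + (5 + 9 + 12)) + 103 = 26*(-1/4 + 26) + 103 = 26*(103/4) + 103 = 1339/2 + 103 = 1545/2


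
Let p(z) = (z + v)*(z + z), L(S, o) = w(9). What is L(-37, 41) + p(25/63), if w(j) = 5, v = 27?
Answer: 106145/3969 ≈ 26.743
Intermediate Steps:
L(S, o) = 5
p(z) = 2*z*(27 + z) (p(z) = (z + 27)*(z + z) = (27 + z)*(2*z) = 2*z*(27 + z))
L(-37, 41) + p(25/63) = 5 + 2*(25/63)*(27 + 25/63) = 5 + 2*(25/63)*(1726/63) = 5 + 86300/3969 = 106145/3969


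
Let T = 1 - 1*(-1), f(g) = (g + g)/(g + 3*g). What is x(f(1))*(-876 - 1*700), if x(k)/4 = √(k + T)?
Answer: -3152*√10 ≈ -9967.5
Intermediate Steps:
f(g) = ½ (f(g) = (2*g)/((4*g)) = (2*g)*(1/(4*g)) = ½)
T = 2 (T = 1 + 1 = 2)
x(k) = 4*√(2 + k) (x(k) = 4*√(k + 2) = 4*√(2 + k))
x(f(1))*(-876 - 1*700) = (4*√(2 + ½))*(-876 - 1*700) = (4*√(5/2))*(-876 - 700) = (4*(√10/2))*(-1576) = (2*√10)*(-1576) = -3152*√10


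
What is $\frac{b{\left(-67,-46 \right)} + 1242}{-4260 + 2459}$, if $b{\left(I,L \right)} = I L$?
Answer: $- \frac{4324}{1801} \approx -2.4009$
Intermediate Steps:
$\frac{b{\left(-67,-46 \right)} + 1242}{-4260 + 2459} = \frac{\left(-67\right) \left(-46\right) + 1242}{-4260 + 2459} = \frac{3082 + 1242}{-1801} = 4324 \left(- \frac{1}{1801}\right) = - \frac{4324}{1801}$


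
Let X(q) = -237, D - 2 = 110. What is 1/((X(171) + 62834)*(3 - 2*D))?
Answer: -1/13833937 ≈ -7.2286e-8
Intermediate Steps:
D = 112 (D = 2 + 110 = 112)
1/((X(171) + 62834)*(3 - 2*D)) = 1/((-237 + 62834)*(3 - 2*112)) = 1/(62597*(3 - 224)) = (1/62597)/(-221) = (1/62597)*(-1/221) = -1/13833937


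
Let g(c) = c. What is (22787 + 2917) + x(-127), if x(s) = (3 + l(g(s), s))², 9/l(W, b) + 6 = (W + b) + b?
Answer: 47543080/1849 ≈ 25713.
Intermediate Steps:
l(W, b) = 9/(-6 + W + 2*b) (l(W, b) = 9/(-6 + ((W + b) + b)) = 9/(-6 + (W + 2*b)) = 9/(-6 + W + 2*b))
x(s) = (3 + 9/(-6 + 3*s))² (x(s) = (3 + 9/(-6 + s + 2*s))² = (3 + 9/(-6 + 3*s))²)
(22787 + 2917) + x(-127) = (22787 + 2917) + 9*(-1 - 127)²/(-2 - 127)² = 25704 + 9*(-128)²/(-129)² = 25704 + 9*16384*(1/16641) = 25704 + 16384/1849 = 47543080/1849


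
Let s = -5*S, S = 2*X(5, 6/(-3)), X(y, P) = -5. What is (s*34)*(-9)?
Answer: -15300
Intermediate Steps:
S = -10 (S = 2*(-5) = -10)
s = 50 (s = -5*(-10) = 50)
(s*34)*(-9) = (50*34)*(-9) = 1700*(-9) = -15300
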